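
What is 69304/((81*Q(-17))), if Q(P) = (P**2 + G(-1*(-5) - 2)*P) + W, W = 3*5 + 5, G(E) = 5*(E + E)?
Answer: -69304/16281 ≈ -4.2567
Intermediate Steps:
G(E) = 10*E (G(E) = 5*(2*E) = 10*E)
W = 20 (W = 15 + 5 = 20)
Q(P) = 20 + P**2 + 30*P (Q(P) = (P**2 + (10*(-1*(-5) - 2))*P) + 20 = (P**2 + (10*(5 - 2))*P) + 20 = (P**2 + (10*3)*P) + 20 = (P**2 + 30*P) + 20 = 20 + P**2 + 30*P)
69304/((81*Q(-17))) = 69304/((81*(20 + (-17)**2 + 30*(-17)))) = 69304/((81*(20 + 289 - 510))) = 69304/((81*(-201))) = 69304/(-16281) = 69304*(-1/16281) = -69304/16281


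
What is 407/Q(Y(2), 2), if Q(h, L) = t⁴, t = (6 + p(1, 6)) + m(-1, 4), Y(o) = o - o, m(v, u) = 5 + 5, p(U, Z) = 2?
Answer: 407/104976 ≈ 0.0038771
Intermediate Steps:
m(v, u) = 10
Y(o) = 0
t = 18 (t = (6 + 2) + 10 = 8 + 10 = 18)
Q(h, L) = 104976 (Q(h, L) = 18⁴ = 104976)
407/Q(Y(2), 2) = 407/104976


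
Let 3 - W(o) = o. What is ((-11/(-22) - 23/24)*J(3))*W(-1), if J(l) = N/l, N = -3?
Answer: 11/6 ≈ 1.8333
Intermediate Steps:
J(l) = -3/l
W(o) = 3 - o
((-11/(-22) - 23/24)*J(3))*W(-1) = ((-11/(-22) - 23/24)*(-3/3))*(3 - 1*(-1)) = ((-11*(-1/22) - 23*1/24)*(-3*1/3))*(3 + 1) = ((1/2 - 23/24)*(-1))*4 = -11/24*(-1)*4 = (11/24)*4 = 11/6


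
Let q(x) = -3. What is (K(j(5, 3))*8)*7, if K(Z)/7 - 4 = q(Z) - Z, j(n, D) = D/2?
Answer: -196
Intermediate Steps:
j(n, D) = D/2 (j(n, D) = D*(1/2) = D/2)
K(Z) = 7 - 7*Z (K(Z) = 28 + 7*(-3 - Z) = 28 + (-21 - 7*Z) = 7 - 7*Z)
(K(j(5, 3))*8)*7 = ((7 - 7*3/2)*8)*7 = ((7 - 21/2)*8)*7 = -7/2*8*7 = -28*7 = -196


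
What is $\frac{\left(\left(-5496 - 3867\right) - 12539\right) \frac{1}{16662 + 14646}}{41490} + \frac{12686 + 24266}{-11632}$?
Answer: $- \frac{1499992321747}{472175202420} \approx -3.1768$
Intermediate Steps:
$\frac{\left(\left(-5496 - 3867\right) - 12539\right) \frac{1}{16662 + 14646}}{41490} + \frac{12686 + 24266}{-11632} = \frac{-9363 - 12539}{31308} \cdot \frac{1}{41490} + 36952 \left(- \frac{1}{11632}\right) = \left(-21902\right) \frac{1}{31308} \cdot \frac{1}{41490} - \frac{4619}{1454} = \left(- \frac{10951}{15654}\right) \frac{1}{41490} - \frac{4619}{1454} = - \frac{10951}{649484460} - \frac{4619}{1454} = - \frac{1499992321747}{472175202420}$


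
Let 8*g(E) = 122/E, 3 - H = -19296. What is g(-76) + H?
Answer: 5866835/304 ≈ 19299.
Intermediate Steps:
H = 19299 (H = 3 - 1*(-19296) = 3 + 19296 = 19299)
g(E) = 61/(4*E) (g(E) = (122/E)/8 = 61/(4*E))
g(-76) + H = (61/4)/(-76) + 19299 = (61/4)*(-1/76) + 19299 = -61/304 + 19299 = 5866835/304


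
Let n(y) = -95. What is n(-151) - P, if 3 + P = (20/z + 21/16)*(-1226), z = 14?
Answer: 183039/56 ≈ 3268.6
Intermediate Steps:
P = -188359/56 (P = -3 + (20/14 + 21/16)*(-1226) = -3 + (20*(1/14) + 21*(1/16))*(-1226) = -3 + (10/7 + 21/16)*(-1226) = -3 + (307/112)*(-1226) = -3 - 188191/56 = -188359/56 ≈ -3363.6)
n(-151) - P = -95 - 1*(-188359/56) = -95 + 188359/56 = 183039/56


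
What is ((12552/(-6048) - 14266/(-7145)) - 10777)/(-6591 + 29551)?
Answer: -19404561383/41340398400 ≈ -0.46939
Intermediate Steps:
((12552/(-6048) - 14266/(-7145)) - 10777)/(-6591 + 29551) = ((12552*(-1/6048) - 14266*(-1/7145)) - 10777)/22960 = ((-523/252 + 14266/7145) - 10777)*(1/22960) = (-141803/1800540 - 10777)*(1/22960) = -19404561383/1800540*1/22960 = -19404561383/41340398400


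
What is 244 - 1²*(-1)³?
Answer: 245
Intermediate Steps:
244 - 1²*(-1)³ = 244 - (-1) = 244 - 1*(-1) = 244 + 1 = 245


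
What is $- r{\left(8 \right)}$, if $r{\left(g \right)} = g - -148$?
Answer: $-156$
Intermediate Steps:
$r{\left(g \right)} = 148 + g$ ($r{\left(g \right)} = g + 148 = 148 + g$)
$- r{\left(8 \right)} = - (148 + 8) = \left(-1\right) 156 = -156$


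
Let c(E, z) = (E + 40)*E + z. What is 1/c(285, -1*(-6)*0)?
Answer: 1/92625 ≈ 1.0796e-5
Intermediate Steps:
c(E, z) = z + E*(40 + E) (c(E, z) = (40 + E)*E + z = E*(40 + E) + z = z + E*(40 + E))
1/c(285, -1*(-6)*0) = 1/(-1*(-6)*0 + 285**2 + 40*285) = 1/(6*0 + 81225 + 11400) = 1/(0 + 81225 + 11400) = 1/92625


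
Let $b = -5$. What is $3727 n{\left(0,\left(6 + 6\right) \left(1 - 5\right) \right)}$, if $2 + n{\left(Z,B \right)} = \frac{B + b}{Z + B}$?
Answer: $- \frac{160261}{48} \approx -3338.8$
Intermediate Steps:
$n{\left(Z,B \right)} = -2 + \frac{-5 + B}{B + Z}$ ($n{\left(Z,B \right)} = -2 + \frac{B - 5}{Z + B} = -2 + \frac{-5 + B}{B + Z}$)
$3727 n{\left(0,\left(6 + 6\right) \left(1 - 5\right) \right)} = 3727 \frac{-5 - \left(6 + 6\right) \left(1 - 5\right) - 0}{\left(6 + 6\right) \left(1 - 5\right) + 0} = 3727 \frac{-5 - 12 \left(-4\right) + 0}{12 \left(-4\right) + 0} = 3727 \frac{-5 - -48 + 0}{-48 + 0} = 3727 \frac{-5 + 48 + 0}{-48} = 3727 \left(\left(- \frac{1}{48}\right) 43\right) = 3727 \left(- \frac{43}{48}\right) = - \frac{160261}{48}$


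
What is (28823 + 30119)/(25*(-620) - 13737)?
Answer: -4534/2249 ≈ -2.0160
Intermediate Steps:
(28823 + 30119)/(25*(-620) - 13737) = 58942/(-15500 - 13737) = 58942/(-29237) = 58942*(-1/29237) = -4534/2249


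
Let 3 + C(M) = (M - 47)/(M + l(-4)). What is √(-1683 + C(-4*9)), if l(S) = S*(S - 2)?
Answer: I*√60447/6 ≈ 40.977*I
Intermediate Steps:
l(S) = S*(-2 + S)
C(M) = -3 + (-47 + M)/(24 + M) (C(M) = -3 + (M - 47)/(M - 4*(-2 - 4)) = -3 + (-47 + M)/(M - 4*(-6)) = -3 + (-47 + M)/(M + 24) = -3 + (-47 + M)/(24 + M))
√(-1683 + C(-4*9)) = √(-1683 + (-119 - (-8)*9)/(24 - 4*9)) = √(-1683 + (-119 - 2*(-36))/(24 - 36)) = √(-1683 + (-119 + 72)/(-12)) = √(-1683 - 1/12*(-47)) = √(-1683 + 47/12) = √(-20149/12) = I*√60447/6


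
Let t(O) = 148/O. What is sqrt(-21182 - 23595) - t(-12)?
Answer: 37/3 + I*sqrt(44777) ≈ 12.333 + 211.61*I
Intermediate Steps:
sqrt(-21182 - 23595) - t(-12) = sqrt(-21182 - 23595) - 148/(-12) = sqrt(-44777) - 148*(-1)/12 = I*sqrt(44777) - 1*(-37/3) = I*sqrt(44777) + 37/3 = 37/3 + I*sqrt(44777)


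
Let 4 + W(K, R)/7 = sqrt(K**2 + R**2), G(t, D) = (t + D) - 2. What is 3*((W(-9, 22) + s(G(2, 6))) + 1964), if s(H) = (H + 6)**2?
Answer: 6240 + 21*sqrt(565) ≈ 6739.2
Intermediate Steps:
G(t, D) = -2 + D + t (G(t, D) = (D + t) - 2 = -2 + D + t)
W(K, R) = -28 + 7*sqrt(K**2 + R**2)
s(H) = (6 + H)**2
3*((W(-9, 22) + s(G(2, 6))) + 1964) = 3*(((-28 + 7*sqrt((-9)**2 + 22**2)) + (6 + (-2 + 6 + 2))**2) + 1964) = 3*(((-28 + 7*sqrt(81 + 484)) + (6 + 6)**2) + 1964) = 3*(((-28 + 7*sqrt(565)) + 12**2) + 1964) = 3*(((-28 + 7*sqrt(565)) + 144) + 1964) = 3*((116 + 7*sqrt(565)) + 1964) = 3*(2080 + 7*sqrt(565)) = 6240 + 21*sqrt(565)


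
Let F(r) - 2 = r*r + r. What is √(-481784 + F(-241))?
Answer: I*√423942 ≈ 651.11*I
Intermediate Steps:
F(r) = 2 + r + r² (F(r) = 2 + (r*r + r) = 2 + (r² + r) = 2 + (r + r²) = 2 + r + r²)
√(-481784 + F(-241)) = √(-481784 + (2 - 241 + (-241)²)) = √(-481784 + (2 - 241 + 58081)) = √(-481784 + 57842) = √(-423942) = I*√423942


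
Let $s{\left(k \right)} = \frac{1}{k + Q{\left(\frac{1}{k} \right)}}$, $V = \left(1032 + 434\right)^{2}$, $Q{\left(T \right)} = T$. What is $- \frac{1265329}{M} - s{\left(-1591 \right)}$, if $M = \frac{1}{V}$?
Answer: $- \frac{6883541470406317777}{2531282} \approx -2.7194 \cdot 10^{12}$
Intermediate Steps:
$V = 2149156$ ($V = 1466^{2} = 2149156$)
$M = \frac{1}{2149156} \approx 4.653 \cdot 10^{-7}$
$s{\left(k \right)} = \frac{1}{k + \frac{1}{k}}$
$- \frac{1265329}{M} - s{\left(-1591 \right)} = - 1265329 \frac{1}{\frac{1}{2149156}} - - \frac{1591}{1 + \left(-1591\right)^{2}} = \left(-1265329\right) 2149156 - - \frac{1591}{1 + 2531281} = -2719389412324 - - \frac{1591}{2531282} = -2719389412324 + \frac{1591}{2531282} = - \frac{6883541470406317777}{2531282}$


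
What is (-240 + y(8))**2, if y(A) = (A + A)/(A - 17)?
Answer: 4734976/81 ≈ 58457.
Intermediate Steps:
y(A) = 2*A/(-17 + A) (y(A) = (2*A)/(-17 + A) = 2*A/(-17 + A))
(-240 + y(8))**2 = (-240 + 2*8/(-17 + 8))**2 = (-240 + 2*8/(-9))**2 = (-240 + 2*8*(-1/9))**2 = (-240 - 16/9)**2 = (-2176/9)**2 = 4734976/81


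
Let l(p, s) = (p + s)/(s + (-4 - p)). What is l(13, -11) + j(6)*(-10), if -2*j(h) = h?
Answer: 419/14 ≈ 29.929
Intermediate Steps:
l(p, s) = (p + s)/(-4 + s - p)
j(h) = -h/2
l(13, -11) + j(6)*(-10) = (-1*13 - 1*(-11))/(4 + 13 - 1*(-11)) - ½*6*(-10) = (-13 + 11)/(4 + 13 + 11) - 3*(-10) = -2/28 + 30 = (1/28)*(-2) + 30 = -1/14 + 30 = 419/14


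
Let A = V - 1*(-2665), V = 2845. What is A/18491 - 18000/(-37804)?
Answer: 135284510/174758441 ≈ 0.77412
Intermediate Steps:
A = 5510 (A = 2845 - 1*(-2665) = 2845 + 2665 = 5510)
A/18491 - 18000/(-37804) = 5510/18491 - 18000/(-37804) = 5510*(1/18491) - 18000*(-1/37804) = 5510/18491 + 4500/9451 = 135284510/174758441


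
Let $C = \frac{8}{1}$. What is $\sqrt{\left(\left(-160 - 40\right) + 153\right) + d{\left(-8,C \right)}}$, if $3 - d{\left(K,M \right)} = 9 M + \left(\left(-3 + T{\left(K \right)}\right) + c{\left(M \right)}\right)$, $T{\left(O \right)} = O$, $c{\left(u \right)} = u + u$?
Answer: $11 i \approx 11.0 i$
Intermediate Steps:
$c{\left(u \right)} = 2 u$
$C = 8$ ($C = 8 \cdot 1 = 8$)
$d{\left(K,M \right)} = 6 - K - 11 M$ ($d{\left(K,M \right)} = 3 - \left(9 M + \left(\left(-3 + K\right) + 2 M\right)\right) = 3 - \left(9 M + \left(-3 + K + 2 M\right)\right) = 3 - \left(-3 + K + 11 M\right) = 6 - K - 11 M$)
$\sqrt{\left(\left(-160 - 40\right) + 153\right) + d{\left(-8,C \right)}} = \sqrt{\left(\left(-160 - 40\right) + 153\right) - 74} = \sqrt{\left(-200 + 153\right) + \left(6 + 8 - 88\right)} = \sqrt{-47 - 74} = \sqrt{-121} = 11 i$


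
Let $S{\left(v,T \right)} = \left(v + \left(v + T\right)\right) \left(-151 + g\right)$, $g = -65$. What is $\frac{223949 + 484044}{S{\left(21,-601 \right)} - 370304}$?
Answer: $- \frac{707993}{249560} \approx -2.837$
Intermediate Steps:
$S{\left(v,T \right)} = - 432 v - 216 T$ ($S{\left(v,T \right)} = \left(v + \left(v + T\right)\right) \left(-151 - 65\right) = \left(v + \left(T + v\right)\right) \left(-216\right) = \left(T + 2 v\right) \left(-216\right) = - 432 v - 216 T$)
$\frac{223949 + 484044}{S{\left(21,-601 \right)} - 370304} = \frac{223949 + 484044}{\left(\left(-432\right) 21 - -129816\right) - 370304} = \frac{707993}{\left(-9072 + 129816\right) - 370304} = \frac{707993}{120744 - 370304} = \frac{707993}{-249560} = 707993 \left(- \frac{1}{249560}\right) = - \frac{707993}{249560}$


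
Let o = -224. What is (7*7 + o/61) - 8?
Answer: 2277/61 ≈ 37.328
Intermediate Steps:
(7*7 + o/61) - 8 = (7*7 - 224/61) - 8 = (49 - 224*1/61) - 8 = (49 - 224/61) - 8 = 2765/61 - 8 = 2277/61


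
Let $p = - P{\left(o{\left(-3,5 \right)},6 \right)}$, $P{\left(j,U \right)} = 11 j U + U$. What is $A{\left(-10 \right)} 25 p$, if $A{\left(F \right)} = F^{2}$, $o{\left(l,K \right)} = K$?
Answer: $-840000$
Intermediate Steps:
$P{\left(j,U \right)} = U + 11 U j$ ($P{\left(j,U \right)} = 11 U j + U = U + 11 U j$)
$p = -336$ ($p = - 6 \left(1 + 11 \cdot 5\right) = - 6 \left(1 + 55\right) = - 6 \cdot 56 = \left(-1\right) 336 = -336$)
$A{\left(-10 \right)} 25 p = \left(-10\right)^{2} \cdot 25 \left(-336\right) = 100 \cdot 25 \left(-336\right) = 2500 \left(-336\right) = -840000$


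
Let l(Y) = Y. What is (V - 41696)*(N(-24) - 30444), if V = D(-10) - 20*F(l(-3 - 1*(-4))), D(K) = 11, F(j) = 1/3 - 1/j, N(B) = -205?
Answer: 3831584735/3 ≈ 1.2772e+9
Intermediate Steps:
F(j) = ⅓ - 1/j (F(j) = 1*(⅓) - 1/j = ⅓ - 1/j)
V = 73/3 (V = 11 - 20*(-3 + (-3 - 1*(-4)))/(3*(-3 - 1*(-4))) = 11 - 20*(-3 + (-3 + 4))/(3*(-3 + 4)) = 11 - 20*(-3 + 1)/(3*1) = 11 - 20*(-2)/3 = 11 - 20*(-⅔) = 11 + 40/3 = 73/3 ≈ 24.333)
(V - 41696)*(N(-24) - 30444) = (73/3 - 41696)*(-205 - 30444) = -125015/3*(-30649) = 3831584735/3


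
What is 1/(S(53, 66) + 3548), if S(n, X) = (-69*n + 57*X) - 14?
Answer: 1/3639 ≈ 0.00027480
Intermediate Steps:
S(n, X) = -14 - 69*n + 57*X
1/(S(53, 66) + 3548) = 1/((-14 - 69*53 + 57*66) + 3548) = 1/((-14 - 3657 + 3762) + 3548) = 1/(91 + 3548) = 1/3639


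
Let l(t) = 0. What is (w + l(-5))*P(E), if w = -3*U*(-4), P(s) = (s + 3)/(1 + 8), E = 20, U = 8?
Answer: 736/3 ≈ 245.33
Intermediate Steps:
P(s) = ⅓ + s/9 (P(s) = (3 + s)/9 = (3 + s)*(⅑) = ⅓ + s/9)
w = 96 (w = -3*8*(-4) = -24*(-4) = 96)
(w + l(-5))*P(E) = (96 + 0)*(⅓ + (⅑)*20) = 96*(⅓ + 20/9) = 96*(23/9) = 736/3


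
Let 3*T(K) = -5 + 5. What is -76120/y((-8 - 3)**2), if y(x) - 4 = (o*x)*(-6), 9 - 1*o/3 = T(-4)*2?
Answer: 38060/9799 ≈ 3.8841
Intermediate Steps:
T(K) = 0 (T(K) = (-5 + 5)/3 = (1/3)*0 = 0)
o = 27 (o = 27 - 0*2 = 27 - 3*0 = 27 + 0 = 27)
y(x) = 4 - 162*x (y(x) = 4 + (27*x)*(-6) = 4 - 162*x)
-76120/y((-8 - 3)**2) = -76120/(4 - 162*(-8 - 3)**2) = -76120/(4 - 162*(-11)**2) = -76120/(4 - 162*121) = -76120/(4 - 19602) = -76120/(-19598) = -76120*(-1/19598) = 38060/9799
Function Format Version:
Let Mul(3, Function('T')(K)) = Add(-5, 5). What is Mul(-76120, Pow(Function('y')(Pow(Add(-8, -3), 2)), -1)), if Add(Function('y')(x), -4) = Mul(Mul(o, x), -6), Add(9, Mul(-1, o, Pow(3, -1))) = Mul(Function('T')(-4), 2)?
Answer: Rational(38060, 9799) ≈ 3.8841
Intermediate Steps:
Function('T')(K) = 0 (Function('T')(K) = Mul(Rational(1, 3), Add(-5, 5)) = Mul(Rational(1, 3), 0) = 0)
o = 27 (o = Add(27, Mul(-3, Mul(0, 2))) = Add(27, Mul(-3, 0)) = Add(27, 0) = 27)
Function('y')(x) = Add(4, Mul(-162, x)) (Function('y')(x) = Add(4, Mul(Mul(27, x), -6)) = Add(4, Mul(-162, x)))
Mul(-76120, Pow(Function('y')(Pow(Add(-8, -3), 2)), -1)) = Mul(-76120, Pow(Add(4, Mul(-162, Pow(Add(-8, -3), 2))), -1)) = Mul(-76120, Pow(Add(4, Mul(-162, Pow(-11, 2))), -1)) = Mul(-76120, Pow(Add(4, Mul(-162, 121)), -1)) = Mul(-76120, Pow(Add(4, -19602), -1)) = Mul(-76120, Pow(-19598, -1)) = Mul(-76120, Rational(-1, 19598)) = Rational(38060, 9799)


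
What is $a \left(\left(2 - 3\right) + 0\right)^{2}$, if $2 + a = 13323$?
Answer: $13321$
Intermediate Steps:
$a = 13321$ ($a = -2 + 13323 = 13321$)
$a \left(\left(2 - 3\right) + 0\right)^{2} = 13321 \left(\left(2 - 3\right) + 0\right)^{2} = 13321 \left(-1 + 0\right)^{2} = 13321 \left(-1\right)^{2} = 13321 \cdot 1 = 13321$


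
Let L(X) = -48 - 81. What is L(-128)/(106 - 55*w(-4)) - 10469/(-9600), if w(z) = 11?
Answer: 6462431/4790400 ≈ 1.3490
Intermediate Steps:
L(X) = -129
L(-128)/(106 - 55*w(-4)) - 10469/(-9600) = -129/(106 - 55*11) - 10469/(-9600) = -129/(106 - 605) - 10469*(-1/9600) = -129/(-499) + 10469/9600 = -129*(-1/499) + 10469/9600 = 129/499 + 10469/9600 = 6462431/4790400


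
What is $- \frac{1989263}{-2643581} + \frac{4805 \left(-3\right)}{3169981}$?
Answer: $\frac{6267818693888}{8380101541961} \approx 0.74794$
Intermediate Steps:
$- \frac{1989263}{-2643581} + \frac{4805 \left(-3\right)}{3169981} = \left(-1989263\right) \left(- \frac{1}{2643581}\right) - \frac{14415}{3169981} = \frac{1989263}{2643581} - \frac{14415}{3169981} = \frac{6267818693888}{8380101541961}$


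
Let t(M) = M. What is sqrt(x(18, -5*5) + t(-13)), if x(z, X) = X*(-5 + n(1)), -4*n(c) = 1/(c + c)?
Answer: sqrt(1842)/4 ≈ 10.730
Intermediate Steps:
n(c) = -1/(8*c) (n(c) = -1/(4*(c + c)) = -1/(2*c)/4 = -1/(8*c))
x(z, X) = -41*X/8 (x(z, X) = X*(-5 - 1/8/1) = X*(-5 - 1/8*1) = X*(-5 - 1/8) = X*(-41/8) = -41*X/8)
sqrt(x(18, -5*5) + t(-13)) = sqrt(-(-205)*5/8 - 13) = sqrt(-41/8*(-25) - 13) = sqrt(1025/8 - 13) = sqrt(921/8) = sqrt(1842)/4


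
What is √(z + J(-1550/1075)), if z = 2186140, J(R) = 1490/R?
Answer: √2099887455/31 ≈ 1478.2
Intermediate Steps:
√(z + J(-1550/1075)) = √(2186140 + 1490/((-1550/1075))) = √(2186140 + 1490/((-1550*1/1075))) = √(2186140 + 1490/(-62/43)) = √(2186140 + 1490*(-43/62)) = √(2186140 - 32035/31) = √(67738305/31) = √2099887455/31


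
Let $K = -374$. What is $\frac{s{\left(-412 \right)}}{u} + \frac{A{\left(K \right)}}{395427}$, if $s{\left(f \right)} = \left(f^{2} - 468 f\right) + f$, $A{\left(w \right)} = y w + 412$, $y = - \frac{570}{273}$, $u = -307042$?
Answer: $- \frac{2166358636942}{1841425903499} \approx -1.1765$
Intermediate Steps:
$y = - \frac{190}{91}$ ($y = \left(-570\right) \frac{1}{273} = - \frac{190}{91} \approx -2.0879$)
$A{\left(w \right)} = 412 - \frac{190 w}{91}$ ($A{\left(w \right)} = - \frac{190 w}{91} + 412 = 412 - \frac{190 w}{91}$)
$s{\left(f \right)} = f^{2} - 467 f$
$\frac{s{\left(-412 \right)}}{u} + \frac{A{\left(K \right)}}{395427} = \frac{\left(-412\right) \left(-467 - 412\right)}{-307042} + \frac{412 - - \frac{71060}{91}}{395427} = \left(-412\right) \left(-879\right) \left(- \frac{1}{307042}\right) + \left(412 + \frac{71060}{91}\right) \frac{1}{395427} = 362148 \left(- \frac{1}{307042}\right) + \frac{108552}{91} \cdot \frac{1}{395427} = - \frac{181074}{153521} + \frac{36184}{11994619} = - \frac{2166358636942}{1841425903499}$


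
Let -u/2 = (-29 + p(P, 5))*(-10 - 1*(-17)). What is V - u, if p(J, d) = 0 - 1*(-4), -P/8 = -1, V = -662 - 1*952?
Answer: -1964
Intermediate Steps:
V = -1614 (V = -662 - 952 = -1614)
P = 8 (P = -8*(-1) = 8)
p(J, d) = 4 (p(J, d) = 0 + 4 = 4)
u = 350 (u = -2*(-29 + 4)*(-10 - 1*(-17)) = -(-50)*(-10 + 17) = -(-50)*7 = -2*(-175) = 350)
V - u = -1614 - 1*350 = -1614 - 350 = -1964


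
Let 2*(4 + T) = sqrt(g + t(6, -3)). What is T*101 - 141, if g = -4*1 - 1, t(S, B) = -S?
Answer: -545 + 101*I*sqrt(11)/2 ≈ -545.0 + 167.49*I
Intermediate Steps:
g = -5 (g = -4 - 1 = -5)
T = -4 + I*sqrt(11)/2 (T = -4 + sqrt(-5 - 1*6)/2 = -4 + sqrt(-5 - 6)/2 = -4 + sqrt(-11)/2 = -4 + (I*sqrt(11))/2 = -4 + I*sqrt(11)/2 ≈ -4.0 + 1.6583*I)
T*101 - 141 = (-4 + I*sqrt(11)/2)*101 - 141 = (-404 + 101*I*sqrt(11)/2) - 141 = -545 + 101*I*sqrt(11)/2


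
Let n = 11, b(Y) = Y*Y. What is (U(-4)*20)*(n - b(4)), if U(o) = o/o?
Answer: -100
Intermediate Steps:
b(Y) = Y²
U(o) = 1
(U(-4)*20)*(n - b(4)) = (1*20)*(11 - 1*4²) = 20*(11 - 1*16) = 20*(11 - 16) = 20*(-5) = -100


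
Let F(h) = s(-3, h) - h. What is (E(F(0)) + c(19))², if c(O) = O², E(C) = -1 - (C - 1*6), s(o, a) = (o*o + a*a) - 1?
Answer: 128164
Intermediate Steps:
s(o, a) = -1 + a² + o² (s(o, a) = (o² + a²) - 1 = (a² + o²) - 1 = -1 + a² + o²)
F(h) = 8 + h² - h (F(h) = (-1 + h² + (-3)²) - h = (-1 + h² + 9) - h = (8 + h²) - h = 8 + h² - h)
E(C) = 5 - C (E(C) = -1 - (C - 6) = -1 - (-6 + C) = -1 + (6 - C) = 5 - C)
(E(F(0)) + c(19))² = ((5 - (8 + 0² - 1*0)) + 19²)² = ((5 - (8 + 0 + 0)) + 361)² = ((5 - 1*8) + 361)² = ((5 - 8) + 361)² = (-3 + 361)² = 358² = 128164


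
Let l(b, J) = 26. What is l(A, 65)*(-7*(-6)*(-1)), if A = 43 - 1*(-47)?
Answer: -1092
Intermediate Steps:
A = 90 (A = 43 + 47 = 90)
l(A, 65)*(-7*(-6)*(-1)) = 26*(-7*(-6)*(-1)) = 26*(42*(-1)) = 26*(-42) = -1092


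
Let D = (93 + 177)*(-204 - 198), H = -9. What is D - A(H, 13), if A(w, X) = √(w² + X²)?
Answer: -108540 - 5*√10 ≈ -1.0856e+5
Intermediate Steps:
A(w, X) = √(X² + w²)
D = -108540 (D = 270*(-402) = -108540)
D - A(H, 13) = -108540 - √(13² + (-9)²) = -108540 - √(169 + 81) = -108540 - √250 = -108540 - 5*√10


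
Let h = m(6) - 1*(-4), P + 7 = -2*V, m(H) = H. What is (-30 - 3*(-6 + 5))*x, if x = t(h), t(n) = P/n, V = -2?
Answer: 81/10 ≈ 8.1000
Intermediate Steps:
P = -3 (P = -7 - 2*(-2) = -7 + 4 = -3)
h = 10 (h = 6 - 1*(-4) = 6 + 4 = 10)
t(n) = -3/n
x = -3/10 ≈ -0.30000
(-30 - 3*(-6 + 5))*x = (-30 - 3*(-6 + 5))*(-3/10) = (-30 - 3*(-1))*(-3/10) = (-30 + 3)*(-3/10) = -27*(-3/10) = 81/10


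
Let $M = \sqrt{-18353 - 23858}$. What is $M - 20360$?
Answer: $-20360 + i \sqrt{42211} \approx -20360.0 + 205.45 i$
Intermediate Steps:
$M = i \sqrt{42211}$ ($M = \sqrt{-42211} = i \sqrt{42211} \approx 205.45 i$)
$M - 20360 = i \sqrt{42211} - 20360 = -20360 + i \sqrt{42211}$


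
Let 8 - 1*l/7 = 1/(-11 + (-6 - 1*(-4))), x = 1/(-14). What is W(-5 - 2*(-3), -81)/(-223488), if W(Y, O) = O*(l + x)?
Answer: 92493/4519424 ≈ 0.020466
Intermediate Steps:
x = -1/14 ≈ -0.071429
l = 735/13 (l = 56 - 7/(-11 + (-6 - 1*(-4))) = 56 - 7/(-11 + (-6 + 4)) = 56 - 7/(-11 - 2) = 56 - 7/(-13) = 56 - 7*(-1/13) = 56 + 7/13 = 735/13 ≈ 56.538)
W(Y, O) = 10277*O/182 (W(Y, O) = O*(735/13 - 1/14) = O*(10277/182) = 10277*O/182)
W(-5 - 2*(-3), -81)/(-223488) = ((10277/182)*(-81))/(-223488) = -832437/182*(-1/223488) = 92493/4519424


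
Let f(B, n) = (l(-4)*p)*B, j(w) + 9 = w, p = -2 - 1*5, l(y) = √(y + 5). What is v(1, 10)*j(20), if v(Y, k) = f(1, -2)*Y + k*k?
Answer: 1023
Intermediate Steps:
l(y) = √(5 + y)
p = -7 (p = -2 - 5 = -7)
j(w) = -9 + w
f(B, n) = -7*B (f(B, n) = (√(5 - 4)*(-7))*B = (√1*(-7))*B = (1*(-7))*B = -7*B)
v(Y, k) = k² - 7*Y (v(Y, k) = (-7*1)*Y + k*k = -7*Y + k² = k² - 7*Y)
v(1, 10)*j(20) = (10² - 7*1)*(-9 + 20) = (100 - 7)*11 = 93*11 = 1023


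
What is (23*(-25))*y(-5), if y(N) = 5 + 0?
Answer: -2875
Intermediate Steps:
y(N) = 5
(23*(-25))*y(-5) = (23*(-25))*5 = -575*5 = -2875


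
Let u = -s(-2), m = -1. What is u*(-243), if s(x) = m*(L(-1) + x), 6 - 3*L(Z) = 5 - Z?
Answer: 486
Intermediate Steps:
L(Z) = ⅓ + Z/3 (L(Z) = 2 - (5 - Z)/3 = 2 + (-5/3 + Z/3) = ⅓ + Z/3)
s(x) = -x (s(x) = -((⅓ + (⅓)*(-1)) + x) = -((⅓ - ⅓) + x) = -(0 + x) = -x)
u = -2 (u = -(-1)*(-2) = -1*2 = -2)
u*(-243) = -2*(-243) = 486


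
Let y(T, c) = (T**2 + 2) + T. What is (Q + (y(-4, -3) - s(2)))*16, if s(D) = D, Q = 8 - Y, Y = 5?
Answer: 240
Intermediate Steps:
Q = 3 (Q = 8 - 1*5 = 8 - 5 = 3)
y(T, c) = 2 + T + T**2 (y(T, c) = (2 + T**2) + T = 2 + T + T**2)
(Q + (y(-4, -3) - s(2)))*16 = (3 + ((2 - 4 + (-4)**2) - 1*2))*16 = (3 + ((2 - 4 + 16) - 2))*16 = (3 + (14 - 2))*16 = (3 + 12)*16 = 15*16 = 240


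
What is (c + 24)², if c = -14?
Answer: 100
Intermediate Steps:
(c + 24)² = (-14 + 24)² = 10² = 100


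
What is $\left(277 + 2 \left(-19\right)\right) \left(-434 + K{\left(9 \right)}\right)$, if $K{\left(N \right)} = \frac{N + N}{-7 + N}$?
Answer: $-101575$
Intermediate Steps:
$K{\left(N \right)} = \frac{2 N}{-7 + N}$
$\left(277 + 2 \left(-19\right)\right) \left(-434 + K{\left(9 \right)}\right) = \left(277 + 2 \left(-19\right)\right) \left(-434 + 2 \cdot 9 \frac{1}{-7 + 9}\right) = \left(277 - 38\right) \left(-434 + 2 \cdot 9 \cdot \frac{1}{2}\right) = 239 \left(-434 + 2 \cdot 9 \cdot \frac{1}{2}\right) = 239 \left(-434 + 9\right) = 239 \left(-425\right) = -101575$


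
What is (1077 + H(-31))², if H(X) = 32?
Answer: 1229881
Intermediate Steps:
(1077 + H(-31))² = (1077 + 32)² = 1109² = 1229881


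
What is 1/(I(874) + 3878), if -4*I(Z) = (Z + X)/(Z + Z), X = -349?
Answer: 6992/27114451 ≈ 0.00025787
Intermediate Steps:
I(Z) = -(-349 + Z)/(8*Z) (I(Z) = -(Z - 349)/(4*(Z + Z)) = -(-349 + Z)/(4*(2*Z)) = -(-349 + Z)*1/(2*Z)/4 = -(-349 + Z)/(8*Z))
1/(I(874) + 3878) = 1/((⅛)*(349 - 1*874)/874 + 3878) = 1/((⅛)*(1/874)*(349 - 874) + 3878) = 1/((⅛)*(1/874)*(-525) + 3878) = 1/(-525/6992 + 3878) = 1/(27114451/6992) = 6992/27114451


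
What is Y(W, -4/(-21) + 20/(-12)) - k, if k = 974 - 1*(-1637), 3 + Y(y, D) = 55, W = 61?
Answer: -2559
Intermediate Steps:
Y(y, D) = 52 (Y(y, D) = -3 + 55 = 52)
k = 2611 (k = 974 + 1637 = 2611)
Y(W, -4/(-21) + 20/(-12)) - k = 52 - 1*2611 = 52 - 2611 = -2559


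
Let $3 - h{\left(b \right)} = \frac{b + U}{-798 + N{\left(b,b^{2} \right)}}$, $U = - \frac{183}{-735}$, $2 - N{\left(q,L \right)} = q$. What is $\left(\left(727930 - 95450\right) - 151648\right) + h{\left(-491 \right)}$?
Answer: $\frac{35930275141}{74725} \approx 4.8083 \cdot 10^{5}$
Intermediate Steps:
$N{\left(q,L \right)} = 2 - q$
$U = \frac{61}{245}$ ($U = \left(-183\right) \left(- \frac{1}{735}\right) = \frac{61}{245} \approx 0.24898$)
$h{\left(b \right)} = 3 - \frac{\frac{61}{245} + b}{-796 - b}$ ($h{\left(b \right)} = 3 - \frac{b + \frac{61}{245}}{-798 - \left(-2 + b\right)} = 3 - \frac{\frac{61}{245} + b}{-796 - b}$)
$\left(\left(727930 - 95450\right) - 151648\right) + h{\left(-491 \right)} = \left(\left(727930 - 95450\right) - 151648\right) + \frac{585121 + 980 \left(-491\right)}{245 \left(796 - 491\right)} = \left(632480 - 151648\right) + \frac{585121 - 481180}{245 \cdot 305} = 480832 + \frac{1}{245} \cdot \frac{1}{305} \cdot 103941 = 480832 + \frac{103941}{74725} = \frac{35930275141}{74725}$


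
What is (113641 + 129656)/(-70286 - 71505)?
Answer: -243297/141791 ≈ -1.7159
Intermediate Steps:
(113641 + 129656)/(-70286 - 71505) = 243297/(-141791) = 243297*(-1/141791) = -243297/141791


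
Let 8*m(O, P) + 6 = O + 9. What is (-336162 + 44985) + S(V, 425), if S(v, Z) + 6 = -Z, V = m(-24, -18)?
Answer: -291608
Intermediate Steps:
m(O, P) = 3/8 + O/8 (m(O, P) = -3/4 + (O + 9)/8 = -3/4 + (9 + O)/8 = -3/4 + (9/8 + O/8) = 3/8 + O/8)
V = -21/8 (V = 3/8 + (1/8)*(-24) = 3/8 - 3 = -21/8 ≈ -2.6250)
S(v, Z) = -6 - Z
(-336162 + 44985) + S(V, 425) = (-336162 + 44985) + (-6 - 1*425) = -291177 + (-6 - 425) = -291177 - 431 = -291608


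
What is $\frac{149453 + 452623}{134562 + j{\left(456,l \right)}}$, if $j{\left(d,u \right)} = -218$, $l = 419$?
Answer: $\frac{150519}{33586} \approx 4.4816$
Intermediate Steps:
$\frac{149453 + 452623}{134562 + j{\left(456,l \right)}} = \frac{149453 + 452623}{134562 - 218} = \frac{602076}{134344} = 602076 \cdot \frac{1}{134344} = \frac{150519}{33586}$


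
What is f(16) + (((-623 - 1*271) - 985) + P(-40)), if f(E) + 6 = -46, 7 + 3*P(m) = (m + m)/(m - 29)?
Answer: -400120/207 ≈ -1932.9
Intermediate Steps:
P(m) = -7/3 + 2*m/(3*(-29 + m)) (P(m) = -7/3 + ((m + m)/(m - 29))/3 = -7/3 + ((2*m)/(-29 + m))/3 = -7/3 + (2*m/(-29 + m))/3 = -7/3 + 2*m/(3*(-29 + m)))
f(E) = -52 (f(E) = -6 - 46 = -52)
f(16) + (((-623 - 1*271) - 985) + P(-40)) = -52 + (((-623 - 1*271) - 985) + (203 - 5*(-40))/(3*(-29 - 40))) = -52 + (((-623 - 271) - 985) + (⅓)*(203 + 200)/(-69)) = -52 + ((-894 - 985) + (⅓)*(-1/69)*403) = -52 + (-1879 - 403/207) = -52 - 389356/207 = -400120/207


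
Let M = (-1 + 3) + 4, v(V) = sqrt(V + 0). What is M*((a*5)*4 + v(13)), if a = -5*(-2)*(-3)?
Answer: -3600 + 6*sqrt(13) ≈ -3578.4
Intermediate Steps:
a = -30 (a = 10*(-3) = -30)
v(V) = sqrt(V)
M = 6 (M = 2 + 4 = 6)
M*((a*5)*4 + v(13)) = 6*(-30*5*4 + sqrt(13)) = 6*(-150*4 + sqrt(13)) = 6*(-600 + sqrt(13)) = -3600 + 6*sqrt(13)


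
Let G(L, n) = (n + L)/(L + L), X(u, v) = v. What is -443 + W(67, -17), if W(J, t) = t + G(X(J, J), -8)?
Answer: -61581/134 ≈ -459.56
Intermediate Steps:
G(L, n) = (L + n)/(2*L) (G(L, n) = (L + n)/((2*L)) = (L + n)*(1/(2*L)) = (L + n)/(2*L))
W(J, t) = t + (-8 + J)/(2*J) (W(J, t) = t + (J - 8)/(2*J) = t + (-8 + J)/(2*J))
-443 + W(67, -17) = -443 + (1/2 - 17 - 4/67) = -443 - 2219/134 = -61581/134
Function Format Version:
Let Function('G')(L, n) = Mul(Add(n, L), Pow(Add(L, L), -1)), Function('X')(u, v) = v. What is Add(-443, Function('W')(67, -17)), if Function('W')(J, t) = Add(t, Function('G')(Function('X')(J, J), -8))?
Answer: Rational(-61581, 134) ≈ -459.56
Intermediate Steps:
Function('G')(L, n) = Mul(Rational(1, 2), Pow(L, -1), Add(L, n)) (Function('G')(L, n) = Mul(Add(L, n), Pow(Mul(2, L), -1)) = Mul(Add(L, n), Mul(Rational(1, 2), Pow(L, -1))) = Mul(Rational(1, 2), Pow(L, -1), Add(L, n)))
Function('W')(J, t) = Add(t, Mul(Rational(1, 2), Pow(J, -1), Add(-8, J))) (Function('W')(J, t) = Add(t, Mul(Rational(1, 2), Pow(J, -1), Add(J, -8))) = Add(t, Mul(Rational(1, 2), Pow(J, -1), Add(-8, J))))
Add(-443, Function('W')(67, -17)) = Add(-443, Add(Rational(1, 2), -17, Mul(-4, Pow(67, -1)))) = Add(-443, Add(Rational(1, 2), -17, Mul(-4, Rational(1, 67)))) = Add(-443, Add(Rational(1, 2), -17, Rational(-4, 67))) = Add(-443, Rational(-2219, 134)) = Rational(-61581, 134)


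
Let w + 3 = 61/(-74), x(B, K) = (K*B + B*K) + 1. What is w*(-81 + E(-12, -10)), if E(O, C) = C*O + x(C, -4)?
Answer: -16980/37 ≈ -458.92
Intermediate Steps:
x(B, K) = 1 + 2*B*K (x(B, K) = (B*K + B*K) + 1 = 2*B*K + 1 = 1 + 2*B*K)
w = -283/74 (w = -3 + 61/(-74) = -3 + 61*(-1/74) = -3 - 61/74 = -283/74 ≈ -3.8243)
E(O, C) = 1 - 8*C + C*O (E(O, C) = C*O + (1 + 2*C*(-4)) = C*O + (1 - 8*C) = 1 - 8*C + C*O)
w*(-81 + E(-12, -10)) = -283*(-81 + (1 - 8*(-10) - 10*(-12)))/74 = -283*(-81 + (1 + 80 + 120))/74 = -283*(-81 + 201)/74 = -283/74*120 = -16980/37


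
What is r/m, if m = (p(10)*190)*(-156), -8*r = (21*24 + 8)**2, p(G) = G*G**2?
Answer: 512/463125 ≈ 0.0011055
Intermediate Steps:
p(G) = G**3
r = -32768 (r = -(21*24 + 8)**2/8 = -(504 + 8)**2/8 = -1/8*512**2 = -1/8*262144 = -32768)
m = -29640000 (m = (10**3*190)*(-156) = (1000*190)*(-156) = 190000*(-156) = -29640000)
r/m = -32768/(-29640000) = -32768*(-1/29640000) = 512/463125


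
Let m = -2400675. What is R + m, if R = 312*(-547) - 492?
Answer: -2571831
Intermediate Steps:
R = -171156 (R = -170664 - 492 = -171156)
R + m = -171156 - 2400675 = -2571831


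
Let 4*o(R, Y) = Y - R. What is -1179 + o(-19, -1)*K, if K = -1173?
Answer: -12915/2 ≈ -6457.5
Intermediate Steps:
o(R, Y) = -R/4 + Y/4 (o(R, Y) = (Y - R)/4 = -R/4 + Y/4)
-1179 + o(-19, -1)*K = -1179 + (-¼*(-19) + (¼)*(-1))*(-1173) = -1179 + (19/4 - ¼)*(-1173) = -1179 + (9/2)*(-1173) = -1179 - 10557/2 = -12915/2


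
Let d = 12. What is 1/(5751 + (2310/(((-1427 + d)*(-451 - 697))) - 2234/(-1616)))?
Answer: 9375224/53929887107 ≈ 0.00017384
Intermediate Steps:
1/(5751 + (2310/(((-1427 + d)*(-451 - 697))) - 2234/(-1616))) = 1/(5751 + (2310/(((-1427 + 12)*(-451 - 697))) - 2234/(-1616))) = 1/(5751 + (2310/((-1415*(-1148))) - 2234*(-1/1616))) = 1/(5751 + (2310/1624420 + 1117/808)) = 1/(5751 + (2310*(1/1624420) + 1117/808)) = 1/(5751 + (33/23206 + 1117/808)) = 1/(5751 + 12973883/9375224) = 1/(53929887107/9375224) = 9375224/53929887107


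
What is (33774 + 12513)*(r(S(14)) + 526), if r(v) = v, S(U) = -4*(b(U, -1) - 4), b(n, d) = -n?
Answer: 27679626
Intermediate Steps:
S(U) = 16 + 4*U (S(U) = -4*(-U - 4) = -4*(-4 - U) = 16 + 4*U)
(33774 + 12513)*(r(S(14)) + 526) = (33774 + 12513)*((16 + 4*14) + 526) = 46287*((16 + 56) + 526) = 46287*(72 + 526) = 46287*598 = 27679626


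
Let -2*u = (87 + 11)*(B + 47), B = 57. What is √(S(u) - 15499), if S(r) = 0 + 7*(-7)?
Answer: 26*I*√23 ≈ 124.69*I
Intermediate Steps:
u = -5096 (u = -(87 + 11)*(57 + 47)/2 = -49*104 = -½*10192 = -5096)
S(r) = -49 (S(r) = 0 - 49 = -49)
√(S(u) - 15499) = √(-49 - 15499) = √(-15548) = 26*I*√23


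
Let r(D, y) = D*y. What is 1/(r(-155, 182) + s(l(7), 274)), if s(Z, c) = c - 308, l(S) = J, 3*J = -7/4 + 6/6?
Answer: -1/28244 ≈ -3.5406e-5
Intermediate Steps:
J = -¼ (J = (-7/4 + 6/6)/3 = (-7*¼ + 6*(⅙))/3 = (-7/4 + 1)/3 = (⅓)*(-¾) = -¼ ≈ -0.25000)
l(S) = -¼
s(Z, c) = -308 + c
1/(r(-155, 182) + s(l(7), 274)) = 1/(-155*182 + (-308 + 274)) = 1/(-28210 - 34) = 1/(-28244) = -1/28244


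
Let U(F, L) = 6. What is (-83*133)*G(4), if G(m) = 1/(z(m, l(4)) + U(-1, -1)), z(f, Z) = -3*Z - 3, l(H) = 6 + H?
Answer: 11039/27 ≈ 408.85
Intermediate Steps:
z(f, Z) = -3 - 3*Z
G(m) = -1/27 (G(m) = 1/((-3 - 3*(6 + 4)) + 6) = 1/((-3 - 3*10) + 6) = 1/((-3 - 30) + 6) = 1/(-33 + 6) = 1/(-27) = -1/27)
(-83*133)*G(4) = -83*133*(-1/27) = -11039*(-1/27) = 11039/27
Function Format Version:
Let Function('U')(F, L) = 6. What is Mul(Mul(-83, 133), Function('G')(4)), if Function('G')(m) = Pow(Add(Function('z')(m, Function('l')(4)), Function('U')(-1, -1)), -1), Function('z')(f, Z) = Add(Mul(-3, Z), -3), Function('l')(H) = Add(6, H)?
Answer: Rational(11039, 27) ≈ 408.85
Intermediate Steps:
Function('z')(f, Z) = Add(-3, Mul(-3, Z))
Function('G')(m) = Rational(-1, 27) (Function('G')(m) = Pow(Add(Add(-3, Mul(-3, Add(6, 4))), 6), -1) = Pow(Add(Add(-3, Mul(-3, 10)), 6), -1) = Pow(Add(Add(-3, -30), 6), -1) = Pow(Add(-33, 6), -1) = Pow(-27, -1) = Rational(-1, 27))
Mul(Mul(-83, 133), Function('G')(4)) = Mul(Mul(-83, 133), Rational(-1, 27)) = Mul(-11039, Rational(-1, 27)) = Rational(11039, 27)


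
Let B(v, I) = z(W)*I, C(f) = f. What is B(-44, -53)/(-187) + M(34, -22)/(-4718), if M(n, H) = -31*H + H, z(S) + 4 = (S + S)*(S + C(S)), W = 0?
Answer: -561818/441133 ≈ -1.2736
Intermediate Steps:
z(S) = -4 + 4*S² (z(S) = -4 + (S + S)*(S + S) = -4 + (2*S)*(2*S) = -4 + 4*S²)
M(n, H) = -30*H
B(v, I) = -4*I (B(v, I) = (-4 + 4*0²)*I = (-4 + 4*0)*I = (-4 + 0)*I = -4*I)
B(-44, -53)/(-187) + M(34, -22)/(-4718) = -4*(-53)/(-187) - 30*(-22)/(-4718) = 212*(-1/187) + 660*(-1/4718) = -212/187 - 330/2359 = -561818/441133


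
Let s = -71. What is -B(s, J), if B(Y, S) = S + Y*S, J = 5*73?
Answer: 25550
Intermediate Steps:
J = 365
B(Y, S) = S + S*Y
-B(s, J) = -365*(1 - 71) = -365*(-70) = -1*(-25550) = 25550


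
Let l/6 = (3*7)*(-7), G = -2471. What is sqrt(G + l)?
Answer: I*sqrt(3353) ≈ 57.905*I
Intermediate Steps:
l = -882 (l = 6*((3*7)*(-7)) = 6*(21*(-7)) = 6*(-147) = -882)
sqrt(G + l) = sqrt(-2471 - 882) = sqrt(-3353) = I*sqrt(3353)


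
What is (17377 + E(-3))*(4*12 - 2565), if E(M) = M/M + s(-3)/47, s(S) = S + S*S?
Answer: -2055815124/47 ≈ -4.3741e+7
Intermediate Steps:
s(S) = S + S²
E(M) = 53/47 (E(M) = M/M - 3*(1 - 3)/47 = 1 - 3*(-2)*(1/47) = 1 + 6*(1/47) = 1 + 6/47 = 53/47)
(17377 + E(-3))*(4*12 - 2565) = (17377 + 53/47)*(4*12 - 2565) = 816772*(48 - 2565)/47 = (816772/47)*(-2517) = -2055815124/47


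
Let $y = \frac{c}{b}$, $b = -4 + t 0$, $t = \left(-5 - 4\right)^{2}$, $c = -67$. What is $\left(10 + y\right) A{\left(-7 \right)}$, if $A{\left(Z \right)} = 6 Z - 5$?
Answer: $- \frac{5029}{4} \approx -1257.3$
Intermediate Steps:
$t = 81$ ($t = \left(-9\right)^{2} = 81$)
$b = -4$ ($b = -4 + 81 \cdot 0 = -4 + 0 = -4$)
$A{\left(Z \right)} = -5 + 6 Z$
$y = \frac{67}{4}$ ($y = - \frac{67}{-4} = \left(-67\right) \left(- \frac{1}{4}\right) = \frac{67}{4} \approx 16.75$)
$\left(10 + y\right) A{\left(-7 \right)} = \left(10 + \frac{67}{4}\right) \left(-5 + 6 \left(-7\right)\right) = \frac{107 \left(-5 - 42\right)}{4} = \frac{107}{4} \left(-47\right) = - \frac{5029}{4}$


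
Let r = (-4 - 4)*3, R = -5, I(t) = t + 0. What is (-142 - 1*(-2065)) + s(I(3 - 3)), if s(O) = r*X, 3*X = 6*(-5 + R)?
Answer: 2403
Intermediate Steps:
I(t) = t
X = -20 (X = (6*(-5 - 5))/3 = (6*(-10))/3 = (⅓)*(-60) = -20)
r = -24 (r = -8*3 = -24)
s(O) = 480 (s(O) = -24*(-20) = 480)
(-142 - 1*(-2065)) + s(I(3 - 3)) = (-142 - 1*(-2065)) + 480 = (-142 + 2065) + 480 = 1923 + 480 = 2403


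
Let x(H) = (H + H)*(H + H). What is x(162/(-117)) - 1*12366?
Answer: -2088558/169 ≈ -12358.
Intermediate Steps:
x(H) = 4*H² (x(H) = (2*H)*(2*H) = 4*H²)
x(162/(-117)) - 1*12366 = 4*(162/(-117))² - 1*12366 = 4*(162*(-1/117))² - 12366 = 4*(-18/13)² - 12366 = 4*(324/169) - 12366 = 1296/169 - 12366 = -2088558/169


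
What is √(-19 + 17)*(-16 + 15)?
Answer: -I*√2 ≈ -1.4142*I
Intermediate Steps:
√(-19 + 17)*(-16 + 15) = √(-2)*(-1) = (I*√2)*(-1) = -I*√2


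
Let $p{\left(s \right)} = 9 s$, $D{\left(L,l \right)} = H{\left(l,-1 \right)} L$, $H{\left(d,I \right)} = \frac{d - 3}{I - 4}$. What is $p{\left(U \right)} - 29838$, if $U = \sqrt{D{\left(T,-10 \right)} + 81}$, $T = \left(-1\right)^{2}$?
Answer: $-29838 + \frac{9 \sqrt{2090}}{5} \approx -29756.0$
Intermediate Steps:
$H{\left(d,I \right)} = \frac{-3 + d}{-4 + I}$
$T = 1$
$D{\left(L,l \right)} = L \left(\frac{3}{5} - \frac{l}{5}\right)$ ($D{\left(L,l \right)} = \frac{-3 + l}{-4 - 1} L = \frac{-3 + l}{-5} L = - \frac{-3 + l}{5} L = \left(\frac{3}{5} - \frac{l}{5}\right) L = L \left(\frac{3}{5} - \frac{l}{5}\right)$)
$U = \frac{\sqrt{2090}}{5}$ ($U = \sqrt{\frac{1}{5} \cdot 1 \left(3 - -10\right) + 81} = \sqrt{\frac{1}{5} \cdot 1 \left(3 + 10\right) + 81} = \sqrt{\frac{1}{5} \cdot 1 \cdot 13 + 81} = \sqrt{\frac{13}{5} + 81} = \sqrt{\frac{418}{5}} = \frac{\sqrt{2090}}{5} \approx 9.1433$)
$p{\left(U \right)} - 29838 = 9 \frac{\sqrt{2090}}{5} - 29838 = \frac{9 \sqrt{2090}}{5} - 29838 = -29838 + \frac{9 \sqrt{2090}}{5}$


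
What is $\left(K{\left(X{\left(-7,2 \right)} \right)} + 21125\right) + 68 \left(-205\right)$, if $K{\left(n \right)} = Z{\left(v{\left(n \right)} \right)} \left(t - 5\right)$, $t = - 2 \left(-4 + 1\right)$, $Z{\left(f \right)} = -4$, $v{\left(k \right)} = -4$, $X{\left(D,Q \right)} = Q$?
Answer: $7181$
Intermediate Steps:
$t = 6$ ($t = \left(-2\right) \left(-3\right) = 6$)
$K{\left(n \right)} = -4$ ($K{\left(n \right)} = - 4 \left(6 - 5\right) = \left(-4\right) 1 = -4$)
$\left(K{\left(X{\left(-7,2 \right)} \right)} + 21125\right) + 68 \left(-205\right) = \left(-4 + 21125\right) + 68 \left(-205\right) = 21121 - 13940 = 7181$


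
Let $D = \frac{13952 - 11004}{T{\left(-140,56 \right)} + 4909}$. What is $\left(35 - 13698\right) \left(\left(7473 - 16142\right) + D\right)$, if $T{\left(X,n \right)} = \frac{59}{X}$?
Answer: $\frac{81389572149587}{687201} \approx 1.1844 \cdot 10^{8}$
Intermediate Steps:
$D = \frac{412720}{687201}$ ($D = \frac{13952 - 11004}{\frac{59}{-140} + 4909} = \frac{2948}{59 \left(- \frac{1}{140}\right) + 4909} = \frac{2948}{- \frac{59}{140} + 4909} = \frac{2948}{\frac{687201}{140}} = 2948 \cdot \frac{140}{687201} = \frac{412720}{687201} \approx 0.60058$)
$\left(35 - 13698\right) \left(\left(7473 - 16142\right) + D\right) = \left(35 - 13698\right) \left(\left(7473 - 16142\right) + \frac{412720}{687201}\right) = - 13663 \left(\left(7473 - 16142\right) + \frac{412720}{687201}\right) = - 13663 \left(-8669 + \frac{412720}{687201}\right) = \left(-13663\right) \left(- \frac{5956932749}{687201}\right) = \frac{81389572149587}{687201}$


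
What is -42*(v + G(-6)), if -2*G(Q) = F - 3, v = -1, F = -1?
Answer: -42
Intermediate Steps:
G(Q) = 2 (G(Q) = -(-1 - 3)/2 = -1/2*(-4) = 2)
-42*(v + G(-6)) = -42*(-1 + 2) = -42*1 = -42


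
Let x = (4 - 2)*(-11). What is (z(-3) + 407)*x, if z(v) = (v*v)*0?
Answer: -8954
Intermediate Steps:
x = -22 (x = 2*(-11) = -22)
z(v) = 0 (z(v) = v²*0 = 0)
(z(-3) + 407)*x = (0 + 407)*(-22) = 407*(-22) = -8954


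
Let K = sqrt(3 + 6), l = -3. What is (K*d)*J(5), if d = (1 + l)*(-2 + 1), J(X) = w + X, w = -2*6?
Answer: -42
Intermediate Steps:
K = 3 (K = sqrt(9) = 3)
w = -12
J(X) = -12 + X
d = 2 (d = (1 - 3)*(-2 + 1) = -2*(-1) = 2)
(K*d)*J(5) = (3*2)*(-12 + 5) = 6*(-7) = -42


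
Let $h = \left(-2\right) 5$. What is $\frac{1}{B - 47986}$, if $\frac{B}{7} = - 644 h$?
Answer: $- \frac{1}{2906} \approx -0.00034412$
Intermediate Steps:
$h = -10$
$B = 45080$ ($B = 7 \left(\left(-644\right) \left(-10\right)\right) = 7 \cdot 6440 = 45080$)
$\frac{1}{B - 47986} = \frac{1}{45080 - 47986} = \frac{1}{-2906} = - \frac{1}{2906}$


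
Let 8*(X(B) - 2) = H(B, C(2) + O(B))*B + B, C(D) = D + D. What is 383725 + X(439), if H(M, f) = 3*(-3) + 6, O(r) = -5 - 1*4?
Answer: 1534469/4 ≈ 3.8362e+5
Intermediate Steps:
C(D) = 2*D
O(r) = -9 (O(r) = -5 - 4 = -9)
H(M, f) = -3 (H(M, f) = -9 + 6 = -3)
X(B) = 2 - B/4 (X(B) = 2 + (-3*B + B)/8 = 2 + (-2*B)/8 = 2 - B/4)
383725 + X(439) = 383725 + (2 - 1/4*439) = 383725 + (2 - 439/4) = 383725 - 431/4 = 1534469/4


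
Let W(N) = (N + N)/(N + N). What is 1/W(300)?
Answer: 1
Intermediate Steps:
W(N) = 1 (W(N) = (2*N)/((2*N)) = (2*N)*(1/(2*N)) = 1)
1/W(300) = 1/1 = 1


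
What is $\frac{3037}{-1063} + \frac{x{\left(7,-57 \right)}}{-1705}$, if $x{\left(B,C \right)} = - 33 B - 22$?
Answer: $- \frac{446286}{164765} \approx -2.7086$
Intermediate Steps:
$x{\left(B,C \right)} = -22 - 33 B$
$\frac{3037}{-1063} + \frac{x{\left(7,-57 \right)}}{-1705} = \frac{3037}{-1063} + \frac{-22 - 231}{-1705} = 3037 \left(- \frac{1}{1063}\right) + \left(-22 - 231\right) \left(- \frac{1}{1705}\right) = - \frac{3037}{1063} - - \frac{23}{155} = - \frac{3037}{1063} + \frac{23}{155} = - \frac{446286}{164765}$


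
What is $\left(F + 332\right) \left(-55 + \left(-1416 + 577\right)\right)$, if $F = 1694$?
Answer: $-1811244$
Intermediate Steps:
$\left(F + 332\right) \left(-55 + \left(-1416 + 577\right)\right) = \left(1694 + 332\right) \left(-55 + \left(-1416 + 577\right)\right) = 2026 \left(-55 - 839\right) = 2026 \left(-894\right) = -1811244$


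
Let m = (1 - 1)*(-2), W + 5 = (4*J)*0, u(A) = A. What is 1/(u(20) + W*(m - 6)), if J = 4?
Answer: 1/50 ≈ 0.020000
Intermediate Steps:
W = -5 (W = -5 + (4*4)*0 = -5 + 16*0 = -5 + 0 = -5)
m = 0 (m = 0*(-2) = 0)
1/(u(20) + W*(m - 6)) = 1/(20 - 5*(0 - 6)) = 1/(20 - 5*(-6)) = 1/(20 + 30) = 1/50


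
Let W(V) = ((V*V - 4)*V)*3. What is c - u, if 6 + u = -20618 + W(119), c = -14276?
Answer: -5047701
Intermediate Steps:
W(V) = 3*V*(-4 + V**2) (W(V) = ((V**2 - 4)*V)*3 = ((-4 + V**2)*V)*3 = (V*(-4 + V**2))*3 = 3*V*(-4 + V**2))
u = 5033425 (u = -6 + (-20618 + 3*119*(-4 + 119**2)) = -6 + (-20618 + 3*119*(-4 + 14161)) = -6 + (-20618 + 3*119*14157) = -6 + (-20618 + 5054049) = -6 + 5033431 = 5033425)
c - u = -14276 - 1*5033425 = -14276 - 5033425 = -5047701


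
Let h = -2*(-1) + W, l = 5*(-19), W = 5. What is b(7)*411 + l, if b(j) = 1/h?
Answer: -254/7 ≈ -36.286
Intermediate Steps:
l = -95
h = 7 (h = -2*(-1) + 5 = 2 + 5 = 7)
b(j) = 1/7
b(7)*411 + l = (1/7)*411 - 95 = 411/7 - 95 = -254/7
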